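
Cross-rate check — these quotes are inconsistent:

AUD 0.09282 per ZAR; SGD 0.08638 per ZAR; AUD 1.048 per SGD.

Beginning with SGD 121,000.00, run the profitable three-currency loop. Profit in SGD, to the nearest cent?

Profitable loop is SGD → ZAR → AUD → SGD:
SGD 121,000.00 ÷ 0.08638 = ZAR 1,400,787.22
ZAR 1,400,787.22 × 0.09282 = AUD 130,021.07
AUD 130,021.07 ÷ 1.048 = SGD 124,065.91
Profit = SGD 124,065.91 − SGD 121,000.00

Profit: SGD 3,065.91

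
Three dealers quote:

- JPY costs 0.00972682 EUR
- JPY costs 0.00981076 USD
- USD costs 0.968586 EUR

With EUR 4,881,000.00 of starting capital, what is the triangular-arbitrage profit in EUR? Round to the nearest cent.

Profitable loop is EUR → USD → JPY → EUR:
EUR 4,881,000.00 ÷ 0.968586 = USD 5,039,304.72
USD 5,039,304.72 ÷ 0.00981076 = JPY 513,650,800
JPY 513,650,800 × 0.00972682 = EUR 4,996,188.87
Profit = EUR 4,996,188.87 − EUR 4,881,000.00

Profit: EUR 115,188.87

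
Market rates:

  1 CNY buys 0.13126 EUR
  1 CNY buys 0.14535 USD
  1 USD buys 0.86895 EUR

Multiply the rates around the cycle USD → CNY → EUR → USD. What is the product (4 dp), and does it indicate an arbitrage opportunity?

1.0393 (arbitrage exists)

Around USD → CNY → EUR → USD: 1 ÷ 0.14535 × 0.13126 ÷ 0.86895 = 1.039256
Product > 1; profitable direction is USD → CNY → EUR → USD.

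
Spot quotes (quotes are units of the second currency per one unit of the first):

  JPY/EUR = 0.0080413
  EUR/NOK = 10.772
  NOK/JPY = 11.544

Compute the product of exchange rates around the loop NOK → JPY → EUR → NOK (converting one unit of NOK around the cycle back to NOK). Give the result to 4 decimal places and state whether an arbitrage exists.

1.0000 (no arbitrage)

Around NOK → JPY → EUR → NOK: 1 × 11.544 × 0.0080413 × 10.772 = 0.999951
Product ≈ 1 (deviation 0.005%, within rounding noise).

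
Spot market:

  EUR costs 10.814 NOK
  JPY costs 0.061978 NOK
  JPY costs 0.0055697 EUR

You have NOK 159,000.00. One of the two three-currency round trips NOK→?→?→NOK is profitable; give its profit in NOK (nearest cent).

Profit: NOK 4,612.51

Profitable loop is NOK → EUR → JPY → NOK:
NOK 159,000.00 ÷ 10.814 = EUR 14,703.16
EUR 14,703.16 ÷ 0.0055697 = JPY 2,639,848
JPY 2,639,848 × 0.061978 = NOK 163,612.51
Profit = NOK 163,612.51 − NOK 159,000.00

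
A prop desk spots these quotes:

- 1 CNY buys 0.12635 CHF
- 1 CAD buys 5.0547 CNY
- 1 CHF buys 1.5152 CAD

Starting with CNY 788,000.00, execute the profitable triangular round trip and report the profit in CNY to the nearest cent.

Profitable loop is CNY → CAD → CHF → CNY:
CNY 788,000.00 ÷ 5.0547 = CAD 155,894.51
CAD 155,894.51 ÷ 1.5152 = CHF 102,887.09
CHF 102,887.09 ÷ 0.12635 = CNY 814,302.23
Profit = CNY 814,302.23 − CNY 788,000.00

Profit: CNY 26,302.23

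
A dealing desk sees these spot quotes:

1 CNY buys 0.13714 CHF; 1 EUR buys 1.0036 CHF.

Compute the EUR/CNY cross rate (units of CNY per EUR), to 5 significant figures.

1 EUR × 1.0036 = 1.0036 CHF
1.0036 CHF ÷ 0.13714 = 7.31807 CNY

EUR/CNY = 7.3181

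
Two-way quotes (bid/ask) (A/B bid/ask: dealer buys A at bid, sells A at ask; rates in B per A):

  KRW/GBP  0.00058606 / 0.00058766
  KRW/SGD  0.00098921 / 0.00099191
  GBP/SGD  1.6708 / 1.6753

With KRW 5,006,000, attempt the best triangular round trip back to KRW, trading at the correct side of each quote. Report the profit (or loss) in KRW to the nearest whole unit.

Net profit: KRW 23,915

Best loop KRW → SGD → GBP → KRW:
KRW 5,006,000 × 0.00098921 (sell KRW at bid) = SGD 4,951.99
SGD 4,951.99 ÷ 1.6753 (buy GBP at ask) = GBP 2,955.88
GBP 2,955.88 ÷ 0.00058766 (buy KRW at ask) = KRW 5,029,915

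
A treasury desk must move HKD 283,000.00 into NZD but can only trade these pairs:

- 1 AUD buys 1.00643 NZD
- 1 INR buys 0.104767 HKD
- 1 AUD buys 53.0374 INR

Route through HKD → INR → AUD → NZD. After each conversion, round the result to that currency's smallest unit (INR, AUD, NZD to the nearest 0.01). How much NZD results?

NZD 51,258.19

HKD 283,000.00 ÷ 0.104767 = INR 2,701,232.26
INR 2,701,232.26 ÷ 53.0374 = AUD 50,930.71
AUD 50,930.71 × 1.00643 = NZD 51,258.19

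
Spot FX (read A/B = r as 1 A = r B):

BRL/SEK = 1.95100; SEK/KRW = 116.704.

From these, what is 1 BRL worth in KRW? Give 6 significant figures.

BRL/KRW = 227.690

1 BRL × 1.95100 = 1.951 SEK
1.951 SEK × 116.704 = 227.69 KRW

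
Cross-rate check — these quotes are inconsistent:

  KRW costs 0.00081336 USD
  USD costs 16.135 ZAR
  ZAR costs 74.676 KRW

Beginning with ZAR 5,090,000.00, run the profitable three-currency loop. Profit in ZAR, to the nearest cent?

Profit: ZAR 103,796.81

Profitable loop is ZAR → USD → KRW → ZAR:
ZAR 5,090,000.00 ÷ 16.135 = USD 315,463.28
USD 315,463.28 ÷ 0.00081336 = KRW 387,851,970
KRW 387,851,970 ÷ 74.676 = ZAR 5,193,796.81
Profit = ZAR 5,193,796.81 − ZAR 5,090,000.00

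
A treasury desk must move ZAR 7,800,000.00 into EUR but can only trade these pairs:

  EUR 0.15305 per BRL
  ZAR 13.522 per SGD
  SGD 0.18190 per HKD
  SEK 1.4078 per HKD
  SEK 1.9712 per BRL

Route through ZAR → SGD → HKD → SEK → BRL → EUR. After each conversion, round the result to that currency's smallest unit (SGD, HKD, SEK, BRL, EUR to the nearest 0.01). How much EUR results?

EUR 346,628.75

ZAR 7,800,000.00 ÷ 13.522 = SGD 576,837.75
SGD 576,837.75 ÷ 0.18190 = HKD 3,171,180.59
HKD 3,171,180.59 × 1.4078 = SEK 4,464,388.03
SEK 4,464,388.03 ÷ 1.9712 = BRL 2,264,807.24
BRL 2,264,807.24 × 0.15305 = EUR 346,628.75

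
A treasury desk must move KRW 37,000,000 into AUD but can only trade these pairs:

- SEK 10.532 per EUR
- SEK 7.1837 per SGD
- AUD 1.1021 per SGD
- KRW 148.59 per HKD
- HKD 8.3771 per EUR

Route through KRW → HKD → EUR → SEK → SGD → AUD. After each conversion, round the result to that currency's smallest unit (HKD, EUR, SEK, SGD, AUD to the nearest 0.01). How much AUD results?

KRW 37,000,000 ÷ 148.59 = HKD 249,007.34
HKD 249,007.34 ÷ 8.3771 = EUR 29,724.77
EUR 29,724.77 × 10.532 = SEK 313,061.28
SEK 313,061.28 ÷ 7.1837 = SGD 43,579.39
SGD 43,579.39 × 1.1021 = AUD 48,028.85

AUD 48,028.85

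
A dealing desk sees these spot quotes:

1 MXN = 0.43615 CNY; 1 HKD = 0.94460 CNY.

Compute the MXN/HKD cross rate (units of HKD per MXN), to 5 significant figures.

MXN/HKD = 0.46173

1 MXN × 0.43615 = 0.43615 CNY
0.43615 CNY ÷ 0.94460 = 0.46173 HKD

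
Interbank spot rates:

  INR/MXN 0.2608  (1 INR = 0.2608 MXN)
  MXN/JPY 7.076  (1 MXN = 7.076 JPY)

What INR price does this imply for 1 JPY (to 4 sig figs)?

JPY/INR = 0.5419

1 JPY ÷ 7.076 = 0.141323 MXN
0.141323 MXN ÷ 0.2608 = 0.541882 INR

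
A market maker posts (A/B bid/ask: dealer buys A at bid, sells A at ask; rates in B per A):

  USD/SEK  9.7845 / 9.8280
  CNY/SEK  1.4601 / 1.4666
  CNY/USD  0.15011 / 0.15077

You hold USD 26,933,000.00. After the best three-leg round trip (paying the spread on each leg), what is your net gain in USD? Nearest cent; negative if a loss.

Net profit: USD 39,506.91

Best loop USD → SEK → CNY → USD:
USD 26,933,000.00 × 9.7845 (sell USD at bid) = SEK 263,525,938.50
SEK 263,525,938.50 ÷ 1.4666 (buy CNY at ask) = CNY 179,684,943.75
CNY 179,684,943.75 × 0.15011 (sell CNY at bid) = USD 26,972,506.91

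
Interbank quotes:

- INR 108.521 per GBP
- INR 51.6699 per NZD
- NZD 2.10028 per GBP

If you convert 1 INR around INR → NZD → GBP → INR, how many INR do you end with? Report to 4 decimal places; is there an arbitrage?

1.0000 (no arbitrage)

Around INR → NZD → GBP → INR: 1 ÷ 51.6699 ÷ 2.10028 × 108.521 = 0.999998
Product ≈ 1 (deviation 0.000%, within rounding noise).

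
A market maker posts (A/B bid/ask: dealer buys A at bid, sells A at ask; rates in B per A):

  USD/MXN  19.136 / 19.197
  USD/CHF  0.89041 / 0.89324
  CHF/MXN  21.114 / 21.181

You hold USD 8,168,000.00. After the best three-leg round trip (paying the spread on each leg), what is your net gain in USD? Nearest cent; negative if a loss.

Net profit: USD 93,373.71

Best loop USD → MXN → CHF → USD:
USD 8,168,000.00 × 19.136 (sell USD at bid) = MXN 156,302,848.00
MXN 156,302,848.00 ÷ 21.181 (buy CHF at ask) = CHF 7,379,389.45
CHF 7,379,389.45 ÷ 0.89324 (buy USD at ask) = USD 8,261,373.71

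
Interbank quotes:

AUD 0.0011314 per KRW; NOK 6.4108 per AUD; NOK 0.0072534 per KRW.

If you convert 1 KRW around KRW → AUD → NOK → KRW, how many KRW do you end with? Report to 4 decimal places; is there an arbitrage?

Around KRW → AUD → NOK → KRW: 1 × 0.0011314 × 6.4108 ÷ 0.0072534 = 0.999970
Product ≈ 1 (deviation 0.003%, within rounding noise).

1.0000 (no arbitrage)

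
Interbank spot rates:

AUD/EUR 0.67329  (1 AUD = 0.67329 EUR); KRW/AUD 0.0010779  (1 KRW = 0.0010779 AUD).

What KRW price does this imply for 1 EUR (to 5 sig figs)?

EUR/KRW = 1377.9

1 EUR ÷ 0.67329 = 1.48524 AUD
1.48524 AUD ÷ 0.0010779 = 1377.91 KRW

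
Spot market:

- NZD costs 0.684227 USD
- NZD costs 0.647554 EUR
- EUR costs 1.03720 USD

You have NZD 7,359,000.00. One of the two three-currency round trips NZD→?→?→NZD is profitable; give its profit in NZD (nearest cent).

Profit: NZD 137,879.19

Profitable loop is NZD → USD → EUR → NZD:
NZD 7,359,000.00 × 0.684227 = USD 5,035,226.49
USD 5,035,226.49 ÷ 1.03720 = EUR 4,854,634.10
EUR 4,854,634.10 ÷ 0.647554 = NZD 7,496,879.19
Profit = NZD 7,496,879.19 − NZD 7,359,000.00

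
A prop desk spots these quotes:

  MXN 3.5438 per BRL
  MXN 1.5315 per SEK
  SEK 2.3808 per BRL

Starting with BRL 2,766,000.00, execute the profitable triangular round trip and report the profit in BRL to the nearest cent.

Profitable loop is BRL → SEK → MXN → BRL:
BRL 2,766,000.00 × 2.3808 = SEK 6,585,292.80
SEK 6,585,292.80 × 1.5315 = MXN 10,085,375.92
MXN 10,085,375.92 ÷ 3.5438 = BRL 2,845,921.31
Profit = BRL 2,845,921.31 − BRL 2,766,000.00

Profit: BRL 79,921.31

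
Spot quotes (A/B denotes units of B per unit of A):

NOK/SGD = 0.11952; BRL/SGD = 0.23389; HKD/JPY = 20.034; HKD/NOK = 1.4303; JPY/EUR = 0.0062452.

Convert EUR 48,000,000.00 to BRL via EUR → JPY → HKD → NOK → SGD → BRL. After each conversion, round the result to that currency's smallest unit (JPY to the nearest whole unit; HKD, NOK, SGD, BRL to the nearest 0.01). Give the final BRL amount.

EUR 48,000,000.00 ÷ 0.0062452 = JPY 7,685,902,773
JPY 7,685,902,773 ÷ 20.034 = HKD 383,642,945.64
HKD 383,642,945.64 × 1.4303 = NOK 548,724,505.15
NOK 548,724,505.15 × 0.11952 = SGD 65,583,552.86
SGD 65,583,552.86 ÷ 0.23389 = BRL 280,403,406.99

BRL 280,403,406.99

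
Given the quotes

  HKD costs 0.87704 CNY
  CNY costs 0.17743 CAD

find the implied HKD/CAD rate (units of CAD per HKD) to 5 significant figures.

1 HKD × 0.87704 = 0.87704 CNY
0.87704 CNY × 0.17743 = 0.155613 CAD

HKD/CAD = 0.15561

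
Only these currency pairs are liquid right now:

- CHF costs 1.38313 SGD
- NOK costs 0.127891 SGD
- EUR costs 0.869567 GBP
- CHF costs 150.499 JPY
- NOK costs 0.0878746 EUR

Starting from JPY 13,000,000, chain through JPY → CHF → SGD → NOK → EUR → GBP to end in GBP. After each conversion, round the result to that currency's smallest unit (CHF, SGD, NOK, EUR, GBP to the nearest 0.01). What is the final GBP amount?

GBP 71,383.72

JPY 13,000,000 ÷ 150.499 = CHF 86,379.31
CHF 86,379.31 × 1.38313 = SGD 119,473.82
SGD 119,473.82 ÷ 0.127891 = NOK 934,184.74
NOK 934,184.74 × 0.0878746 = EUR 82,091.11
EUR 82,091.11 × 0.869567 = GBP 71,383.72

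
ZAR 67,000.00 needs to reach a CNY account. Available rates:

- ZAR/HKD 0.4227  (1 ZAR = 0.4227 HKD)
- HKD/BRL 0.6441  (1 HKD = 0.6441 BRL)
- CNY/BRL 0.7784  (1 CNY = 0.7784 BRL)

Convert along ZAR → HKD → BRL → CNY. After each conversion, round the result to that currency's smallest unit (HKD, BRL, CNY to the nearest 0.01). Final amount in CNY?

ZAR 67,000.00 × 0.4227 = HKD 28,320.90
HKD 28,320.90 × 0.6441 = BRL 18,241.49
BRL 18,241.49 ÷ 0.7784 = CNY 23,434.60

CNY 23,434.60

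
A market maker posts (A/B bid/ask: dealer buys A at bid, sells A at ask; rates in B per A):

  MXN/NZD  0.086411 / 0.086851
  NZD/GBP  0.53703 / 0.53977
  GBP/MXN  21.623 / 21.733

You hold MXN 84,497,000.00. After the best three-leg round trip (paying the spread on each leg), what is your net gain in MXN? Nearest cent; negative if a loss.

Best loop MXN → NZD → GBP → MXN:
MXN 84,497,000.00 × 0.086411 (sell MXN at bid) = NZD 7,301,470.27
NZD 7,301,470.27 × 0.53703 (sell NZD at bid) = GBP 3,921,108.58
GBP 3,921,108.58 × 21.623 (sell GBP at bid) = MXN 84,786,130.77

Net profit: MXN 289,130.77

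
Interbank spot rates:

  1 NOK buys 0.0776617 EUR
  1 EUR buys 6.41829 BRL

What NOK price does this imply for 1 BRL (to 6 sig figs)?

1 BRL ÷ 6.41829 = 0.155805 EUR
0.155805 EUR ÷ 0.0776617 = 2.0062 NOK

BRL/NOK = 2.00620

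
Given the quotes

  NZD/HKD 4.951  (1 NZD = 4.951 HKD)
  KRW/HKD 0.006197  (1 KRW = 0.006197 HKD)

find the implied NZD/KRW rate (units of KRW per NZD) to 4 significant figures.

1 NZD × 4.951 = 4.951 HKD
4.951 HKD ÷ 0.006197 = 798.935 KRW

NZD/KRW = 798.9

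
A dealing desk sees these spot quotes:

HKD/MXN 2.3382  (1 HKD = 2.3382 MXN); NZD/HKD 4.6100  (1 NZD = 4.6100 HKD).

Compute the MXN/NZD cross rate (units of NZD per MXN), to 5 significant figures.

MXN/NZD = 0.092772

1 MXN ÷ 2.3382 = 0.427679 HKD
0.427679 HKD ÷ 4.6100 = 0.0927721 NZD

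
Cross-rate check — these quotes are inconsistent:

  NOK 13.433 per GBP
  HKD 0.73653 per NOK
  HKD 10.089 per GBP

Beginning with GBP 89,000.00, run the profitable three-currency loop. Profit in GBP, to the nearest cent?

Profitable loop is GBP → HKD → NOK → GBP:
GBP 89,000.00 × 10.089 = HKD 897,921.00
HKD 897,921.00 ÷ 0.73653 = NOK 1,219,123.46
NOK 1,219,123.46 ÷ 13.433 = GBP 90,755.86
Profit = GBP 90,755.86 − GBP 89,000.00

Profit: GBP 1,755.86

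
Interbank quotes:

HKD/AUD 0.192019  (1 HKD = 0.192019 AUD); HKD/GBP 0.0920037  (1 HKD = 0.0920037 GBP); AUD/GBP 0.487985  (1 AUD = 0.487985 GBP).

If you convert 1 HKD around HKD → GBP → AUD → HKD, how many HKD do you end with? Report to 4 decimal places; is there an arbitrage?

0.9819 (arbitrage exists)

Around HKD → GBP → AUD → HKD: 1 × 0.0920037 ÷ 0.487985 ÷ 0.192019 = 0.981871
Product < 1; profitable direction is HKD → AUD → GBP → HKD.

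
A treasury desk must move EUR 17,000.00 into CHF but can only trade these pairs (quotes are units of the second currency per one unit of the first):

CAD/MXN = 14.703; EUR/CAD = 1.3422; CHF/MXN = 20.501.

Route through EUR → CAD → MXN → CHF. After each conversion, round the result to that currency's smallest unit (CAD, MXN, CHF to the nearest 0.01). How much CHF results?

EUR 17,000.00 × 1.3422 = CAD 22,817.40
CAD 22,817.40 × 14.703 = MXN 335,484.23
MXN 335,484.23 ÷ 20.501 = CHF 16,364.29

CHF 16,364.29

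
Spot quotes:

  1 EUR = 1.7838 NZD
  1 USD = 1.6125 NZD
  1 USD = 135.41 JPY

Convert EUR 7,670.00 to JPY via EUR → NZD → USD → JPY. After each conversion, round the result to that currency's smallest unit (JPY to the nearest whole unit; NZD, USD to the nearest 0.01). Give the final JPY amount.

JPY 1,148,928

EUR 7,670.00 × 1.7838 = NZD 13,681.75
NZD 13,681.75 ÷ 1.6125 = USD 8,484.81
USD 8,484.81 × 135.41 = JPY 1,148,928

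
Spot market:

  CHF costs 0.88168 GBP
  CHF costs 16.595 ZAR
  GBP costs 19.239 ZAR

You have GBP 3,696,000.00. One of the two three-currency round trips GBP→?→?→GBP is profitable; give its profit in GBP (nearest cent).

Profit: GBP 81,880.27

Profitable loop is GBP → ZAR → CHF → GBP:
GBP 3,696,000.00 × 19.239 = ZAR 71,107,344.00
ZAR 71,107,344.00 ÷ 16.595 = CHF 4,284,865.56
CHF 4,284,865.56 × 0.88168 = GBP 3,777,880.27
Profit = GBP 3,777,880.27 − GBP 3,696,000.00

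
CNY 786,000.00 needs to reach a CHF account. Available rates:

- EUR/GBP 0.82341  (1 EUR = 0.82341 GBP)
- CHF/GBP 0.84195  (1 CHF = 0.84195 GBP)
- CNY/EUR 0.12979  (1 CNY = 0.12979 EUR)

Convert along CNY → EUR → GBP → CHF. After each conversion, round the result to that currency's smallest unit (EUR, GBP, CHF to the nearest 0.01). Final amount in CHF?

CHF 99,768.54

CNY 786,000.00 × 0.12979 = EUR 102,014.94
EUR 102,014.94 × 0.82341 = GBP 84,000.12
GBP 84,000.12 ÷ 0.84195 = CHF 99,768.54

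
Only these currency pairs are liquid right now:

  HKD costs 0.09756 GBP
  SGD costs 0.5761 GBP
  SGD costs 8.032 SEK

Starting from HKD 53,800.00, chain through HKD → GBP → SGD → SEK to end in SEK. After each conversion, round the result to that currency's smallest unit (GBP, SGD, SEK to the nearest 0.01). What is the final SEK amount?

SEK 73,177.95

HKD 53,800.00 × 0.09756 = GBP 5,248.73
GBP 5,248.73 ÷ 0.5761 = SGD 9,110.80
SGD 9,110.80 × 8.032 = SEK 73,177.95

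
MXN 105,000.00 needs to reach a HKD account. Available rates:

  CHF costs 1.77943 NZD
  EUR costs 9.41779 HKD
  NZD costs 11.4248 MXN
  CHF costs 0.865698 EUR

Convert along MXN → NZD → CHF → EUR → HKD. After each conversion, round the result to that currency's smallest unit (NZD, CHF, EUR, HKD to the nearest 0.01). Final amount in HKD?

HKD 42,109.01

MXN 105,000.00 ÷ 11.4248 = NZD 9,190.53
NZD 9,190.53 ÷ 1.77943 = CHF 5,164.87
CHF 5,164.87 × 0.865698 = EUR 4,471.22
EUR 4,471.22 × 9.41779 = HKD 42,109.01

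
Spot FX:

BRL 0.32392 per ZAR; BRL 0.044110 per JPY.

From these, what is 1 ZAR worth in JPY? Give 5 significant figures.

1 ZAR × 0.32392 = 0.32392 BRL
0.32392 BRL ÷ 0.044110 = 7.34346 JPY

ZAR/JPY = 7.3435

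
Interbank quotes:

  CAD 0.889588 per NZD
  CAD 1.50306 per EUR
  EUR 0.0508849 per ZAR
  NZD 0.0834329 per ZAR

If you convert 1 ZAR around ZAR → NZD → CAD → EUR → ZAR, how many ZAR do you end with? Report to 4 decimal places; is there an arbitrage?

Around ZAR → NZD → CAD → EUR → ZAR: 1 × 0.0834329 × 0.889588 ÷ 1.50306 ÷ 0.0508849 = 0.970423
Product < 1; profitable direction is ZAR → EUR → CAD → NZD → ZAR.

0.9704 (arbitrage exists)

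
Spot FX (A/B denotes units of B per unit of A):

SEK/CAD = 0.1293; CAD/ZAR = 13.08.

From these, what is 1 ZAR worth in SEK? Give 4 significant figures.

1 ZAR ÷ 13.08 = 0.0764526 CAD
0.0764526 CAD ÷ 0.1293 = 0.591281 SEK

ZAR/SEK = 0.5913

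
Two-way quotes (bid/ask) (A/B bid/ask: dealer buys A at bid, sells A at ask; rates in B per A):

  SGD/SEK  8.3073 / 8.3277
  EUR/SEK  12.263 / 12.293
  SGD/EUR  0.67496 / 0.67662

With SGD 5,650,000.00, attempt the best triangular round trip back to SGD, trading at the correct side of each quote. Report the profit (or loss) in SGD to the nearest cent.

Net result: SGD -7,057.44 (no profitable arbitrage after spreads)

Best loop SGD → SEK → EUR → SGD:
SGD 5,650,000.00 × 8.3073 (sell SGD at bid) = SEK 46,936,245.00
SEK 46,936,245.00 ÷ 12.293 (buy EUR at ask) = EUR 3,818,127.80
EUR 3,818,127.80 ÷ 0.67662 (buy SGD at ask) = SGD 5,642,942.56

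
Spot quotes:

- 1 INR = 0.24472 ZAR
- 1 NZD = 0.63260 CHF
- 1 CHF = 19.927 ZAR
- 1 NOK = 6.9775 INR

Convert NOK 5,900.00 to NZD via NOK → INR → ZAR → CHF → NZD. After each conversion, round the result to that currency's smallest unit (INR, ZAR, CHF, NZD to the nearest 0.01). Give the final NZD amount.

NOK 5,900.00 × 6.9775 = INR 41,167.25
INR 41,167.25 × 0.24472 = ZAR 10,074.45
ZAR 10,074.45 ÷ 19.927 = CHF 505.57
CHF 505.57 ÷ 0.63260 = NZD 799.19

NZD 799.19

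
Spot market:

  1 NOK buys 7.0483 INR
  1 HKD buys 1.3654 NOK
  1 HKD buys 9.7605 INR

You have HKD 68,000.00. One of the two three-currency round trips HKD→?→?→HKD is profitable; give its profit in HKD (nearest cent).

Profitable loop is HKD → INR → NOK → HKD:
HKD 68,000.00 × 9.7605 = INR 663,714.00
INR 663,714.00 ÷ 7.0483 = NOK 94,166.54
NOK 94,166.54 ÷ 1.3654 = HKD 68,966.26
Profit = HKD 68,966.26 − HKD 68,000.00

Profit: HKD 966.26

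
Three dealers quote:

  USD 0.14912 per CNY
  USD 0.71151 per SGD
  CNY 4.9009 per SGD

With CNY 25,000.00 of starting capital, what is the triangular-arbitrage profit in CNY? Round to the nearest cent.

Profitable loop is CNY → USD → SGD → CNY:
CNY 25,000.00 × 0.14912 = USD 3,728.00
USD 3,728.00 ÷ 0.71151 = SGD 5,239.56
SGD 5,239.56 × 4.9009 = CNY 25,678.56
Profit = CNY 25,678.56 − CNY 25,000.00

Profit: CNY 678.56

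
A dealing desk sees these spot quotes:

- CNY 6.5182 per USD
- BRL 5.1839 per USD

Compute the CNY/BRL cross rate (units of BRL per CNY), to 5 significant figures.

1 CNY ÷ 6.5182 = 0.153417 USD
0.153417 USD × 5.1839 = 0.795296 BRL

CNY/BRL = 0.79530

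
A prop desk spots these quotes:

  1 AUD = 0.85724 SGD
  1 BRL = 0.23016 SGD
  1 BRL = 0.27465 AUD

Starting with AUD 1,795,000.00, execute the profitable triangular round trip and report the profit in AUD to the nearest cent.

Profit: AUD 41,185.84

Profitable loop is AUD → SGD → BRL → AUD:
AUD 1,795,000.00 × 0.85724 = SGD 1,538,745.80
SGD 1,538,745.80 ÷ 0.23016 = BRL 6,685,548.31
BRL 6,685,548.31 × 0.27465 = AUD 1,836,185.84
Profit = AUD 1,836,185.84 − AUD 1,795,000.00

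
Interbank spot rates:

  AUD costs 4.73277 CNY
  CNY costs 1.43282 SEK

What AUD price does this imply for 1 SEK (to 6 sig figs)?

1 SEK ÷ 1.43282 = 0.697924 CNY
0.697924 CNY ÷ 4.73277 = 0.147466 AUD

SEK/AUD = 0.147466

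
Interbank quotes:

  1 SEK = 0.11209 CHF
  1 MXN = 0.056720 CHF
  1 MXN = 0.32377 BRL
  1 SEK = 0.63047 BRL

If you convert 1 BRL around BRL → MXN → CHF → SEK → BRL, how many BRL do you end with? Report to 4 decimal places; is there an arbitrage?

Around BRL → MXN → CHF → SEK → BRL: 1 ÷ 0.32377 × 0.056720 ÷ 0.11209 × 0.63047 = 0.985365
Product < 1; profitable direction is BRL → SEK → CHF → MXN → BRL.

0.9854 (arbitrage exists)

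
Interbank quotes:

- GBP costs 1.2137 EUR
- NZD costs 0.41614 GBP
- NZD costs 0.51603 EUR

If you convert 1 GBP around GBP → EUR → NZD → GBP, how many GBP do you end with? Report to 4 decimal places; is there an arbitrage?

Around GBP → EUR → NZD → GBP: 1 × 1.2137 ÷ 0.51603 × 0.41614 = 0.978759
Product < 1; profitable direction is GBP → NZD → EUR → GBP.

0.9788 (arbitrage exists)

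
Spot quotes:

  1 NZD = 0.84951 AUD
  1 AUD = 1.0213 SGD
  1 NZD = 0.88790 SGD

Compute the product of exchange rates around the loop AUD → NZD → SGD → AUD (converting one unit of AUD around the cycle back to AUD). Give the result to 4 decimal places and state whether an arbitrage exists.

1.0234 (arbitrage exists)

Around AUD → NZD → SGD → AUD: 1 ÷ 0.84951 × 0.88790 ÷ 1.0213 = 1.023392
Product > 1; profitable direction is AUD → NZD → SGD → AUD.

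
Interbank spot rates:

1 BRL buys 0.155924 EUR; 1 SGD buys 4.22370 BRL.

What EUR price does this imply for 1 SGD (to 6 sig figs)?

1 SGD × 4.22370 = 4.2237 BRL
4.2237 BRL × 0.155924 = 0.658576 EUR

SGD/EUR = 0.658576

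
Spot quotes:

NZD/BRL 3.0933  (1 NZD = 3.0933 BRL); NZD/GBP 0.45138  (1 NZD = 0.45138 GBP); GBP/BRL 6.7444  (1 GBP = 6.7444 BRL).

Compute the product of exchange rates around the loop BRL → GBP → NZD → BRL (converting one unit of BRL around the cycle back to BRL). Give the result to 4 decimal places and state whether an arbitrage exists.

1.0161 (arbitrage exists)

Around BRL → GBP → NZD → BRL: 1 ÷ 6.7444 ÷ 0.45138 × 3.0933 = 1.016100
Product > 1; profitable direction is BRL → GBP → NZD → BRL.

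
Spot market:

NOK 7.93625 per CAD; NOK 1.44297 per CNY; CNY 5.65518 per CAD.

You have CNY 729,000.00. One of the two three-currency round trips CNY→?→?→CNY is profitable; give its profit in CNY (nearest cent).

Profitable loop is CNY → NOK → CAD → CNY:
CNY 729,000.00 × 1.44297 = NOK 1,051,925.13
NOK 1,051,925.13 ÷ 7.93625 = CAD 132,546.87
CAD 132,546.87 × 5.65518 = CNY 749,576.43
Profit = CNY 749,576.43 − CNY 729,000.00

Profit: CNY 20,576.43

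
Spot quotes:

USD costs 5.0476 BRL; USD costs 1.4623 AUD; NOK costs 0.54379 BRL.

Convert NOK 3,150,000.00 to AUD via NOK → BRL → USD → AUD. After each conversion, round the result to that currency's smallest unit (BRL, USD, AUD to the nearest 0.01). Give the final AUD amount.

AUD 496,241.77

NOK 3,150,000.00 × 0.54379 = BRL 1,712,938.50
BRL 1,712,938.50 ÷ 5.0476 = USD 339,357.02
USD 339,357.02 × 1.4623 = AUD 496,241.77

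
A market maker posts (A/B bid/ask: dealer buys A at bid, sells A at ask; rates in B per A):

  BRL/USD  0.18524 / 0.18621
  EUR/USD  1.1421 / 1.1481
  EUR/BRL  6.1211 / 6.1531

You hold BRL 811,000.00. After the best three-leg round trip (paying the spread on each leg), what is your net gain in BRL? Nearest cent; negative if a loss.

Net result: BRL -2,596.82 (no profitable arbitrage after spreads)

Best loop BRL → EUR → USD → BRL:
BRL 811,000.00 ÷ 6.1531 (buy EUR at ask) = EUR 131,803.48
EUR 131,803.48 × 1.1421 (sell EUR at bid) = USD 150,532.76
USD 150,532.76 ÷ 0.18621 (buy BRL at ask) = BRL 808,403.18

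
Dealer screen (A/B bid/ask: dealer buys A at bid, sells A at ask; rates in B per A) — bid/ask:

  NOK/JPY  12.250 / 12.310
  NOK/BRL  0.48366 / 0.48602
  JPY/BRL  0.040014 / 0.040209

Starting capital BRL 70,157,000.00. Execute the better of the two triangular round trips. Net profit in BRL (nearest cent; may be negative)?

Best loop BRL → NOK → JPY → BRL:
BRL 70,157,000.00 ÷ 0.48602 (buy NOK at ask) = NOK 144,350,026.75
NOK 144,350,026.75 × 12.250 (sell NOK at bid) = JPY 1,768,287,828
JPY 1,768,287,828 × 0.040014 (sell JPY at bid) = BRL 70,756,269.14

Net profit: BRL 599,269.14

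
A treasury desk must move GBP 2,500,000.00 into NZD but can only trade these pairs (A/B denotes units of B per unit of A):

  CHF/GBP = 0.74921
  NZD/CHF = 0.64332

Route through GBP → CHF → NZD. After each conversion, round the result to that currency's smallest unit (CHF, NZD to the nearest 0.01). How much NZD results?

NZD 5,186,918.10

GBP 2,500,000.00 ÷ 0.74921 = CHF 3,336,848.15
CHF 3,336,848.15 ÷ 0.64332 = NZD 5,186,918.10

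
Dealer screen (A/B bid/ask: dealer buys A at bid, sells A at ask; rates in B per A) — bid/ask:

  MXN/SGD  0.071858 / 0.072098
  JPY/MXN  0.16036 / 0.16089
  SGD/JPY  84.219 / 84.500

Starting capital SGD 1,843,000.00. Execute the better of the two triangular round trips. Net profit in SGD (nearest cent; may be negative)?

Best loop SGD → MXN → JPY → SGD:
SGD 1,843,000.00 ÷ 0.072098 (buy MXN at ask) = MXN 25,562,428.92
MXN 25,562,428.92 ÷ 0.16089 (buy JPY at ask) = JPY 158,881,403
JPY 158,881,403 ÷ 84.500 (buy SGD at ask) = SGD 1,880,253.29

Net profit: SGD 37,253.29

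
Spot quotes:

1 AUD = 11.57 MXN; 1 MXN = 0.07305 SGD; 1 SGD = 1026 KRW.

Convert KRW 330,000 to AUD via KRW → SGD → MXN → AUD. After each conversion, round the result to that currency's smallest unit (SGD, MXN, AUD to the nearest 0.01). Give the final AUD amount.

KRW 330,000 ÷ 1026 = SGD 321.64
SGD 321.64 ÷ 0.07305 = MXN 4,403.01
MXN 4,403.01 ÷ 11.57 = AUD 380.55

AUD 380.55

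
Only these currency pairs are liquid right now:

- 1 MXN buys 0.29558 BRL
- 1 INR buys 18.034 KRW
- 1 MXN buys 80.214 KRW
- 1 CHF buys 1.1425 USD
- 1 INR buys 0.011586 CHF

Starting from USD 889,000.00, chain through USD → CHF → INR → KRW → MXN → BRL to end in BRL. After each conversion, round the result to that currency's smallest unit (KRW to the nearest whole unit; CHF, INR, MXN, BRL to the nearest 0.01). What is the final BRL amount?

USD 889,000.00 ÷ 1.1425 = CHF 778,118.16
CHF 778,118.16 ÷ 0.011586 = INR 67,160,207.15
INR 67,160,207.15 × 18.034 = KRW 1,211,167,176
KRW 1,211,167,176 ÷ 80.214 = MXN 15,099,199.34
MXN 15,099,199.34 × 0.29558 = BRL 4,463,021.34

BRL 4,463,021.34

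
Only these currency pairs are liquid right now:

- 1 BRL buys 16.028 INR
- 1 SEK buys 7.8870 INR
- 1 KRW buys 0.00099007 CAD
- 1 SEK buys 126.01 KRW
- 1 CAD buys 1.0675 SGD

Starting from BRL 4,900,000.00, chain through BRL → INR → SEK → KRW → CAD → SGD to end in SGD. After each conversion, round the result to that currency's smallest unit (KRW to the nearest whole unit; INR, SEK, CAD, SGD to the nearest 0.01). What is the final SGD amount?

BRL 4,900,000.00 × 16.028 = INR 78,537,200.00
INR 78,537,200.00 ÷ 7.8870 = SEK 9,957,803.98
SEK 9,957,803.98 × 126.01 = KRW 1,254,782,880
KRW 1,254,782,880 × 0.00099007 = CAD 1,242,322.89
CAD 1,242,322.89 × 1.0675 = SGD 1,326,179.69

SGD 1,326,179.69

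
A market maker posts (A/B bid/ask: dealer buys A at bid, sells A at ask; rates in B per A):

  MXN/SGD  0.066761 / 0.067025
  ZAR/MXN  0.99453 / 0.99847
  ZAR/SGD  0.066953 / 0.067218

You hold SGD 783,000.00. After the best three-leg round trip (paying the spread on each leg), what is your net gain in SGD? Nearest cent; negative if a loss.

Net profit: SGD 357.42

Best loop SGD → MXN → ZAR → SGD:
SGD 783,000.00 ÷ 0.067025 (buy MXN at ask) = MXN 11,682,208.13
MXN 11,682,208.13 ÷ 0.99847 (buy ZAR at ask) = ZAR 11,700,109.30
ZAR 11,700,109.30 × 0.066953 (sell ZAR at bid) = SGD 783,357.42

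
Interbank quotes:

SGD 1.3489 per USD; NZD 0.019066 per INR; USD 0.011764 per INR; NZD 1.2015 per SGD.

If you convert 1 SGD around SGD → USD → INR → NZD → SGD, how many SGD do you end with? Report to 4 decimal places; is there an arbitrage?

1.0000 (no arbitrage)

Around SGD → USD → INR → NZD → SGD: 1 ÷ 1.3489 ÷ 0.011764 × 0.019066 ÷ 1.2015 = 1.000002
Product ≈ 1 (deviation 0.000%, within rounding noise).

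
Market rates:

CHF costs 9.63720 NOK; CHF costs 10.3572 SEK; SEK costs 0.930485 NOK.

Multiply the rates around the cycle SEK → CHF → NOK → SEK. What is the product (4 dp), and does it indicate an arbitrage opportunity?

1.0000 (no arbitrage)

Around SEK → CHF → NOK → SEK: 1 ÷ 10.3572 × 9.63720 ÷ 0.930485 = 0.999998
Product ≈ 1 (deviation 0.000%, within rounding noise).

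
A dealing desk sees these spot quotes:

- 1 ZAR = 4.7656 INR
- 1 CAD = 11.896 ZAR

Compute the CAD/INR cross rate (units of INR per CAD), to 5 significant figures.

CAD/INR = 56.692

1 CAD × 11.896 = 11.896 ZAR
11.896 ZAR × 4.7656 = 56.6916 INR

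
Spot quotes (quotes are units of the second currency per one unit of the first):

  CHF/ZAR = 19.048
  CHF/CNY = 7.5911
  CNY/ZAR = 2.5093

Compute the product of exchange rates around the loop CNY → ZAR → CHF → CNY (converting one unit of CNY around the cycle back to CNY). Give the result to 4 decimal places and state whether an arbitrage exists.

1.0000 (no arbitrage)

Around CNY → ZAR → CHF → CNY: 1 × 2.5093 ÷ 19.048 × 7.5911 = 1.000018
Product ≈ 1 (deviation 0.002%, within rounding noise).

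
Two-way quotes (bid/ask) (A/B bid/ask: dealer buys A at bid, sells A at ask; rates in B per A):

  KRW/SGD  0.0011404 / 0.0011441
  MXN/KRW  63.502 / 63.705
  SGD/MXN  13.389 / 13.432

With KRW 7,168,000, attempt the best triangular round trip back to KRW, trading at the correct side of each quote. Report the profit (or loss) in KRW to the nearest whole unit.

Best loop KRW → MXN → SGD → KRW:
KRW 7,168,000 ÷ 63.705 (buy MXN at ask) = MXN 112,518.64
MXN 112,518.64 ÷ 13.432 (buy SGD at ask) = SGD 8,376.91
SGD 8,376.91 ÷ 0.0011441 (buy KRW at ask) = KRW 7,321,833

Net profit: KRW 153,833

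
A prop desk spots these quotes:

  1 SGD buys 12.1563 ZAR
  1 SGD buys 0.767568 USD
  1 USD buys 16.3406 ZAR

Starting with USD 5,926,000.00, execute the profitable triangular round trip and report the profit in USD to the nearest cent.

Profitable loop is USD → ZAR → SGD → USD:
USD 5,926,000.00 × 16.3406 = ZAR 96,834,395.60
ZAR 96,834,395.60 ÷ 12.1563 = SGD 7,965,778.70
SGD 7,965,778.70 × 0.767568 = USD 6,114,276.82
Profit = USD 6,114,276.82 − USD 5,926,000.00

Profit: USD 188,276.82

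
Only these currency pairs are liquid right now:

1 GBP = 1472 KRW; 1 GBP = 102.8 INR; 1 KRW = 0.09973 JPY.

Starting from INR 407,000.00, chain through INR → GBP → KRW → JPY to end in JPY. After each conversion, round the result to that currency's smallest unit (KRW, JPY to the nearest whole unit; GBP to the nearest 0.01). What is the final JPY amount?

JPY 581,212

INR 407,000.00 ÷ 102.8 = GBP 3,959.14
GBP 3,959.14 × 1472 = KRW 5,827,854
KRW 5,827,854 × 0.09973 = JPY 581,212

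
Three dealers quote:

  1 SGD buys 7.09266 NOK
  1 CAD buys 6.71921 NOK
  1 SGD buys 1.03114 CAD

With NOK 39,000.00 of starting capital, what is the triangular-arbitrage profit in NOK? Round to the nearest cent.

Profitable loop is NOK → CAD → SGD → NOK:
NOK 39,000.00 ÷ 6.71921 = CAD 5,804.25
CAD 5,804.25 ÷ 1.03114 = SGD 5,628.97
SGD 5,628.97 × 7.09266 = NOK 39,924.35
Profit = NOK 39,924.35 − NOK 39,000.00

Profit: NOK 924.35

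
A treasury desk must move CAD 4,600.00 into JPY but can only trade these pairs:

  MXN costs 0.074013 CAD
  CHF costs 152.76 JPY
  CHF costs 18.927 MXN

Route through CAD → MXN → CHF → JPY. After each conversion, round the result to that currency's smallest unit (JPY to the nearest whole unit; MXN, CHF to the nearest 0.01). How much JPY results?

JPY 501,623

CAD 4,600.00 ÷ 0.074013 = MXN 62,151.24
MXN 62,151.24 ÷ 18.927 = CHF 3,283.73
CHF 3,283.73 × 152.76 = JPY 501,623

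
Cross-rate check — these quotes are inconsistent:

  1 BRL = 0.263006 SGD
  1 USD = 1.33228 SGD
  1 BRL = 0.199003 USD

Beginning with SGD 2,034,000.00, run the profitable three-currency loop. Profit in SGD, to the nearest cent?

Profit: SGD 16,408.64

Profitable loop is SGD → BRL → USD → SGD:
SGD 2,034,000.00 ÷ 0.263006 = BRL 7,733,663.87
BRL 7,733,663.87 × 0.199003 = USD 1,539,022.31
USD 1,539,022.31 × 1.33228 = SGD 2,050,408.64
Profit = SGD 2,050,408.64 − SGD 2,034,000.00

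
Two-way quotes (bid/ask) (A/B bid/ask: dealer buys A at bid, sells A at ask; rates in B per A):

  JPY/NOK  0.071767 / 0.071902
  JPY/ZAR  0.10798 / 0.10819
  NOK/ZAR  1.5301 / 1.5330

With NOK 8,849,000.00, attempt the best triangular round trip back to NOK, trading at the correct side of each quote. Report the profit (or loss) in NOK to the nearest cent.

Net profit: NOK 132,558.06

Best loop NOK → ZAR → JPY → NOK:
NOK 8,849,000.00 × 1.5301 (sell NOK at bid) = ZAR 13,539,854.90
ZAR 13,539,854.90 ÷ 0.10819 (buy JPY at ask) = JPY 125,148,858
JPY 125,148,858 × 0.071767 (sell JPY at bid) = NOK 8,981,558.06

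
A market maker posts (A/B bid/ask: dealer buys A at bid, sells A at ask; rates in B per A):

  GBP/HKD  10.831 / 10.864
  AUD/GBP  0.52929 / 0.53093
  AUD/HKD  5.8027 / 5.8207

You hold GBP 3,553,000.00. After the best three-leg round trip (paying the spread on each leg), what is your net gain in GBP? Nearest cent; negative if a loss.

Best loop GBP → AUD → HKD → GBP:
GBP 3,553,000.00 ÷ 0.53093 (buy AUD at ask) = AUD 6,692,030.96
AUD 6,692,030.96 × 5.8027 (sell AUD at bid) = HKD 38,831,848.08
HKD 38,831,848.08 ÷ 10.864 (buy GBP at ask) = GBP 3,574,360.10

Net profit: GBP 21,360.10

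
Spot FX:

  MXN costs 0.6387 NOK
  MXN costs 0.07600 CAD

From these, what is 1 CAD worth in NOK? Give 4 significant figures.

1 CAD ÷ 0.07600 = 13.1579 MXN
13.1579 MXN × 0.6387 = 8.40395 NOK

CAD/NOK = 8.404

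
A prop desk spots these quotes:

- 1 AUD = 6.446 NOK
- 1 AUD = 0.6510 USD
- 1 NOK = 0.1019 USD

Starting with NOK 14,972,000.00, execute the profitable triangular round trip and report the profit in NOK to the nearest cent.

Profitable loop is NOK → USD → AUD → NOK:
NOK 14,972,000.00 × 0.1019 = USD 1,525,646.80
USD 1,525,646.80 ÷ 0.6510 = AUD 2,343,543.47
AUD 2,343,543.47 × 6.446 = NOK 15,106,481.22
Profit = NOK 15,106,481.22 − NOK 14,972,000.00

Profit: NOK 134,481.22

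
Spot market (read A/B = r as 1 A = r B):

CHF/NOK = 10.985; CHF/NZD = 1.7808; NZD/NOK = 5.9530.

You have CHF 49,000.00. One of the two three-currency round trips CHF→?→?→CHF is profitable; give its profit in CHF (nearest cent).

Profit: CHF 1,774.44

Profitable loop is CHF → NOK → NZD → CHF:
CHF 49,000.00 × 10.985 = NOK 538,265.00
NOK 538,265.00 ÷ 5.9530 = NZD 90,419.12
NZD 90,419.12 ÷ 1.7808 = CHF 50,774.44
Profit = CHF 50,774.44 − CHF 49,000.00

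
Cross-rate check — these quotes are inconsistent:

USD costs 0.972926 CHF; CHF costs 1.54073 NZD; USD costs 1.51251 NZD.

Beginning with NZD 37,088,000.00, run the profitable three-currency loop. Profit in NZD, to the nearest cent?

Profitable loop is NZD → CHF → USD → NZD:
NZD 37,088,000.00 ÷ 1.54073 = CHF 24,071,706.27
CHF 24,071,706.27 ÷ 0.972926 = USD 24,741,559.24
USD 24,741,559.24 × 1.51251 = NZD 37,421,855.77
Profit = NZD 37,421,855.77 − NZD 37,088,000.00

Profit: NZD 333,855.77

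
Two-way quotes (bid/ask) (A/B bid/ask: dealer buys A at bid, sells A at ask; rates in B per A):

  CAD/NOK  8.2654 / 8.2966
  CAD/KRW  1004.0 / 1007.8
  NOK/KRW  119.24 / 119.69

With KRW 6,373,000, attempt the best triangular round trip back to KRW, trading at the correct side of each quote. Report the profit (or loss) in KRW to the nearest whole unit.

Net profit: KRW 70,467

Best loop KRW → NOK → CAD → KRW:
KRW 6,373,000 ÷ 119.69 (buy NOK at ask) = NOK 53,245.89
NOK 53,245.89 ÷ 8.2966 (buy CAD at ask) = CAD 6,417.80
CAD 6,417.80 × 1004.0 (sell CAD at bid) = KRW 6,443,467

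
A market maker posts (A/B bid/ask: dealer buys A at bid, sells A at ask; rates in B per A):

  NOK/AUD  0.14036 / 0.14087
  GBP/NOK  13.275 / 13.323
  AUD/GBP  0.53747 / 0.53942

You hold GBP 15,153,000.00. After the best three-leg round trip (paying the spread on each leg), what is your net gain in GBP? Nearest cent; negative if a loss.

Best loop GBP → NOK → AUD → GBP:
GBP 15,153,000.00 × 13.275 (sell GBP at bid) = NOK 201,156,075.00
NOK 201,156,075.00 × 0.14036 (sell NOK at bid) = AUD 28,234,266.69
AUD 28,234,266.69 × 0.53747 (sell AUD at bid) = GBP 15,175,071.32

Net profit: GBP 22,071.32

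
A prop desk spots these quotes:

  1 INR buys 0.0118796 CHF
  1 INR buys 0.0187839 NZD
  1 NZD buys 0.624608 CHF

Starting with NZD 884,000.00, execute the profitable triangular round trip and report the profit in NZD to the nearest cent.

Profit: NZD 11,077.77

Profitable loop is NZD → INR → CHF → NZD:
NZD 884,000.00 ÷ 0.0187839 = INR 47,061,579.33
INR 47,061,579.33 × 0.0118796 = CHF 559,072.74
CHF 559,072.74 ÷ 0.624608 = NZD 895,077.77
Profit = NZD 895,077.77 − NZD 884,000.00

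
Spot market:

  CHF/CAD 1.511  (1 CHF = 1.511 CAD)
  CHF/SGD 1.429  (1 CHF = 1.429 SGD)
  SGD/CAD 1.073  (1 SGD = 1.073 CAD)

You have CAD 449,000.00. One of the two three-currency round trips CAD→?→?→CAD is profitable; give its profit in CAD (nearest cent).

Profit: CAD 6,631.59

Profitable loop is CAD → CHF → SGD → CAD:
CAD 449,000.00 ÷ 1.511 = CHF 297,154.20
CHF 297,154.20 × 1.429 = SGD 424,633.36
SGD 424,633.36 × 1.073 = CAD 455,631.59
Profit = CAD 455,631.59 − CAD 449,000.00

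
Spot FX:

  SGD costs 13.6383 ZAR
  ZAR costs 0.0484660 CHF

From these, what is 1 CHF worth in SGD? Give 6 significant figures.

1 CHF ÷ 0.0484660 = 20.633 ZAR
20.633 ZAR ÷ 13.6383 = 1.51287 SGD

CHF/SGD = 1.51287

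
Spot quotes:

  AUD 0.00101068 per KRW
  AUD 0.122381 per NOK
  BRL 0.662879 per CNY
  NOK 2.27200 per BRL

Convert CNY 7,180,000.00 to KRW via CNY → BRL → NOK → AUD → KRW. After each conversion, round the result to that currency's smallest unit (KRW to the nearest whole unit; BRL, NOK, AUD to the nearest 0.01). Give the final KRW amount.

KRW 1,309,384,988

CNY 7,180,000.00 × 0.662879 = BRL 4,759,471.22
BRL 4,759,471.22 × 2.27200 = NOK 10,813,518.61
NOK 10,813,518.61 × 0.122381 = AUD 1,323,369.22
AUD 1,323,369.22 ÷ 0.00101068 = KRW 1,309,384,988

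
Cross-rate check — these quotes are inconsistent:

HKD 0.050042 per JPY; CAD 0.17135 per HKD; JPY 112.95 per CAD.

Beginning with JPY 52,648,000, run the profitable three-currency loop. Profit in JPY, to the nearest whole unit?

Profitable loop is JPY → CAD → HKD → JPY:
JPY 52,648,000 ÷ 112.95 = CAD 466,117.75
CAD 466,117.75 ÷ 0.17135 = HKD 2,720,267.00
HKD 2,720,267.00 ÷ 0.050042 = JPY 54,359,678
Profit = JPY 54,359,678 − JPY 52,648,000

Profit: JPY 1,711,678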